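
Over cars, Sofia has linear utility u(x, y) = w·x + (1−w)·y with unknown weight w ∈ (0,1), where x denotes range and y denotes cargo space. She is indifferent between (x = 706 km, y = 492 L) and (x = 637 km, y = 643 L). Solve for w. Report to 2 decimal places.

w = 0.69

Indifference: w·706 + (1−w)·492 = w·637 + (1−w)·643.
w·(706−637) = (1−w)·(643−492), i.e. w·69 = (1−w)·151.
So w/(1−w) = 151/69 = 2.1884, giving w = 151/(69+151) = 0.69.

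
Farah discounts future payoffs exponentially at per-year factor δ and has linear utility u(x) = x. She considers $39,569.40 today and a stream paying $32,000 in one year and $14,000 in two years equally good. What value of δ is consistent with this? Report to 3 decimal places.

δ ≈ 0.890

Present value of the stream is 32000·δ + 14000·δ². Indifference gives 32000δ + 14000δ² = 39569.40.
So 14000δ² + 32000δ − 39569.40 = 0.
The positive root is δ = [−32000 + √(32000² + 4·14000·39569.40)] / (2·14000) = (−32000 + 56920.000)/28000 ≈ 0.890.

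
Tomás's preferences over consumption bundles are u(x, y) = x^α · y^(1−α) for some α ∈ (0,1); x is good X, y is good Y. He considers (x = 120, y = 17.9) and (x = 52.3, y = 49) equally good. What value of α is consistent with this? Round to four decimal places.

α ≈ 0.5480

Set the two utilities equal: 120^α·17.9^(1−α) = 52.3^α·49^(1−α).
(120/52.3)^α = (49/17.9)^(1−α); take logs: α·ln(120/52.3) = (1−α)·ln(49/17.9), i.e. α·0.8304954 = (1−α)·1.0070196.
With A = 0.8304954 and B = 1.0070196: α·A = (1−α)·B, so α = B/(A+B) = 1.0070196/1.8375150 ≈ 0.5480.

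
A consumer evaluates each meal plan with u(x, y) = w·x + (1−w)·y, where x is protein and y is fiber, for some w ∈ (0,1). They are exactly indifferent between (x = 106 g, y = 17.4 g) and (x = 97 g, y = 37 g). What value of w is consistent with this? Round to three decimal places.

Indifference: w·106 + (1−w)·17.4 = w·97 + (1−w)·37.
w·(106−97) = (1−w)·(37−17.4), i.e. w·9 = (1−w)·19.6.
The marginal rate of substitution is 19.6/9, so w = 19.6/(9+19.6) = 0.685.

w = 0.685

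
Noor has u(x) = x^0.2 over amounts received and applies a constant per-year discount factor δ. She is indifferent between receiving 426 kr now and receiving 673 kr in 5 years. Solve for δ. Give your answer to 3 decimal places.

δ ≈ 0.982

The payoff in 5 years is discounted by δ^5, so u(426) = δ^5·u(673) and δ^5 = u(426)/u(673).
With u(x) = x^0.2: δ^5 = 426^0.2/673^0.2 = (426/673)^0.2 = 0.91260.
So δ = 0.91260^(1/5) ≈ 0.982.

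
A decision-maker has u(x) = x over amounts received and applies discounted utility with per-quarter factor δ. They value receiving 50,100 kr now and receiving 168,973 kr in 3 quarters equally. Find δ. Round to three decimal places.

δ ≈ 0.667

Equating discounted utilities: u(50100) = δ^3·u(168973) ⇒ δ^3 = u(50100)/u(168973).
With u(x) = x: δ^3 = 50100/168973 = 0.29650.
Hence δ = (0.29650)^(1/3) = 0.66682.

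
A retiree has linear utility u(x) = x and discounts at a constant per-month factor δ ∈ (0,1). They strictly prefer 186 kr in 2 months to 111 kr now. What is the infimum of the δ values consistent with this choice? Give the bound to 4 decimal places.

Under u(x) = x this choice says 111 < δ^2·186.
So δ^2 > 111/186 = 0.59677; taking the square root of both positive sides preserves the inequality.
δ > (111/186)^(1/2) ≈ 0.7725.

δ > 0.7725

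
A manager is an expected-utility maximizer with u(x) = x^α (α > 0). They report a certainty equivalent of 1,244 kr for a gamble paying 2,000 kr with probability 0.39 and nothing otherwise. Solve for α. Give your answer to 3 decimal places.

EU(lottery) = 0.39·2000^α + 0.61·0 = 0.39·2000^α.
Indifference: 1244^α = 0.39·2000^α, so (1244/2000)^α = 0.39.
Take logs: α = ln 0.39 / ln(1244/2000) ≈ 1.98311.

α ≈ 1.983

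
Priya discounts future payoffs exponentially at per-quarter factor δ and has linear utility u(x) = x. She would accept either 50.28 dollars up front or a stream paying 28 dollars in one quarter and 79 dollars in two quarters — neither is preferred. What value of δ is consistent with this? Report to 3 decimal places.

δ ≈ 0.640

The stream is worth 28δ + 79δ² today, so 28δ + 79δ² = 50.28.
So 79δ² + 28δ − 50.28 = 0.
The positive root is δ = [−28 + √(28² + 4·79·50.28)] / (2·79) = (−28 + 129.122)/158 ≈ 0.640.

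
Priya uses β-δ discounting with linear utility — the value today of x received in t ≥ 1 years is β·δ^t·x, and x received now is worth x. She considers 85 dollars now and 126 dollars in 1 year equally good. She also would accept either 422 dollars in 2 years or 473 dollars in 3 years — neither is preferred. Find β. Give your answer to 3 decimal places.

Both payoffs in the second observation are in the future, so β drops out: δ^2·422 = δ^3·473 ⇒ δ = 422/473 = 0.89218.
Now use the now-vs-future pair: 85 = β·δ·126 gives β = 85/(0.89218·126) ≈ 0.756.

β ≈ 0.756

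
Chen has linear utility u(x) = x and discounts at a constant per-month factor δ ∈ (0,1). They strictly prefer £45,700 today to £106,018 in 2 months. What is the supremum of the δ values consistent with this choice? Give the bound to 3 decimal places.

Under u(x) = x this choice says 45700 > δ^2·106018.
Dividing by 106018: δ^2 < 0.43106. Both sides are positive, so the square root keeps the direction.
δ < (45700/106018)^(1/2) ≈ 0.657.

δ < 0.657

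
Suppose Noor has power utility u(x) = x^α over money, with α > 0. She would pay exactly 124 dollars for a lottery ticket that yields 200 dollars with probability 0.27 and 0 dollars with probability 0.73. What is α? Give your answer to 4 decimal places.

α ≈ 2.7390

Since u(0) = 0, the lottery's EU is 0.27·200^α.
Indifference: 124^α = 0.27·200^α, so (124/200)^α = 0.27.
α = ln(0.27) / ln(124/200) = -1.3093333/-0.4780358 ≈ 2.7390.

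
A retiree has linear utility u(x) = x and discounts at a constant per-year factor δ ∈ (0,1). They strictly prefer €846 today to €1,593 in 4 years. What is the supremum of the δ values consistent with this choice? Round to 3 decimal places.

δ < 0.854

Comparing present values: 846 > δ^4·1593.
So δ^4 < 846/1593 = 0.53107; taking the 4th root of both positive sides preserves the inequality.
δ < (846/1593)^(1/4) ≈ 0.854.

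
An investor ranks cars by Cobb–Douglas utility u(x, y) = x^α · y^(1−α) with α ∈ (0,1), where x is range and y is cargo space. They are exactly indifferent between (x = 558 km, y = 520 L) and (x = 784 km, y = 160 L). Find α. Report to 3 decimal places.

α ≈ 0.776

Indifference: 558^α · 520^(1−α) = 784^α · 160^(1−α).
Rearrange to (558/784)^α = (160/520)^(1−α) and take logs: α·-0.340050 = (1−α)·-1.178655.
With A = -0.340050 and B = -1.178655: α·A = (1−α)·B, so α = B/(A+B) = -1.178655/-1.518705 ≈ 0.776.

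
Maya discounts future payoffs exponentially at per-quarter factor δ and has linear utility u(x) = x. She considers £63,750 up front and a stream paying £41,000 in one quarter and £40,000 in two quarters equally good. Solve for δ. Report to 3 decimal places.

The stream is worth 41000δ + 40000δ² today, so 41000δ + 40000δ² = 63750.
That is, 40000δ² + 41000δ − 63750 = 0, a quadratic in δ.
δ = (−41000 + √(41000² + 4·40000·63750)) / (2·40000) = (−41000 + √11881000000.00) / 80000 ≈ 0.850.

δ ≈ 0.850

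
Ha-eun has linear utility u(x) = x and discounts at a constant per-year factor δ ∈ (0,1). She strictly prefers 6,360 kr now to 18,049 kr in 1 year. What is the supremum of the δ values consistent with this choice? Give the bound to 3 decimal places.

The preference means 6360 > δ·18049.
Dividing through by 18049 gives δ < 0.35237.

δ < 0.352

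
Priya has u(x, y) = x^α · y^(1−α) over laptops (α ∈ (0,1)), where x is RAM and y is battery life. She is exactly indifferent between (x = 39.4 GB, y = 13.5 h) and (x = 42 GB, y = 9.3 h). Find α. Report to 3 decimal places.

Indifference: 39.4^α · 13.5^(1−α) = 42^α · 9.3^(1−α).
Rearrange to (39.4/42)^α = (9.3/13.5)^(1−α) and take logs: α·-0.063904 = (1−α)·-0.372675.
So α/(1−α) = (-0.372675)/(-0.063904) = 5.831795, and α = 5.831795/6.831795 ≈ 0.854.

α ≈ 0.854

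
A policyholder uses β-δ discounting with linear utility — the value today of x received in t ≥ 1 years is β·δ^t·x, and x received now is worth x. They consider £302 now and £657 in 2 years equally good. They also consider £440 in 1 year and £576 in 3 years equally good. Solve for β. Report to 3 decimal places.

β ≈ 0.602

Both payoffs in the second observation are in the future, so β drops out: δ^1·440 = δ^3·576 ⇒ δ^2 = 440/576 = 0.76389, so δ = 0.87401.
Now use the now-vs-future pair: 302 = β·δ^2·657 gives β = 302/(0.76389·657) ≈ 0.602.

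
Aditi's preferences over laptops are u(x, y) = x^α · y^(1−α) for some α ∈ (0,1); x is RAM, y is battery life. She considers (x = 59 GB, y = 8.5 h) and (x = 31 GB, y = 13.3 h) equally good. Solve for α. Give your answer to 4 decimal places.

The Cobb–Douglas utilities coincide, so 59^α·8.5^(1−α) = 31^α·13.3^(1−α).
(59/31)^α = (13.3/8.5)^(1−α); take logs: α·ln(59/31) = (1−α)·ln(13.3/8.5), i.e. α·0.6435502 = (1−α)·0.4476979.
So α/(1−α) = (0.4476979)/(0.6435502) = 0.6956690, and α = 0.6956690/1.6956690 ≈ 0.4103.

α ≈ 0.4103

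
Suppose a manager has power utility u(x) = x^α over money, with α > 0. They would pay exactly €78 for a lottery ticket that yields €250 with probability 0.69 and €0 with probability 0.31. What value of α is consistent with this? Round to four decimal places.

α ≈ 0.3186

Since u(0) = 0, the lottery's EU is 0.69·250^α.
Equating: 78^α = 0.69·250^α, i.e. 0.3120^α = 0.69.
α = ln(0.69) / ln(78/250) = -0.3710637/-1.1647521 ≈ 0.3186.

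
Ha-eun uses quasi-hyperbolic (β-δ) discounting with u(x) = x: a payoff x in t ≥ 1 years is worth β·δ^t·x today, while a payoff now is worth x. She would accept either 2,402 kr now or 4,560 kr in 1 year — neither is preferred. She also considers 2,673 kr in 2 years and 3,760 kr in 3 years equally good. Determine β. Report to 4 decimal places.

β ≈ 0.7410

Both payoffs in the second observation are in the future, so β drops out: δ^2·2673 = δ^3·3760 ⇒ δ = 2673/3760 = 0.71090.
Now use the now-vs-future pair: 2402 = β·δ·4560 gives β = 2402/(0.71090·4560) ≈ 0.7410.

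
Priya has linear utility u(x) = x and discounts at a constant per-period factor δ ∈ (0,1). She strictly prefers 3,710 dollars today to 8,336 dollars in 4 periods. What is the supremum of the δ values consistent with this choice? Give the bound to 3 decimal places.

The preference means 3710 > δ^4·8336.
So δ^4 < 3710/8336 = 0.44506; taking the 4th root of both positive sides preserves the inequality.
δ < (3710/8336)^(1/4) ≈ 0.817.

δ < 0.817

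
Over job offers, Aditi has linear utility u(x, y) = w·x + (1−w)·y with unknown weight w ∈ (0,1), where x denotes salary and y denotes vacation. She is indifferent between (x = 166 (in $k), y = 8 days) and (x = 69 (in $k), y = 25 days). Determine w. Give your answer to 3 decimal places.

Equating utilities: w·166 + (1−w)·8 = w·69 + (1−w)·25.
w·(166−69) = (1−w)·(25−8), i.e. w·97 = (1−w)·17.
The marginal rate of substitution is 17/97, so w = 17/(97+17) = 0.149.

w = 0.149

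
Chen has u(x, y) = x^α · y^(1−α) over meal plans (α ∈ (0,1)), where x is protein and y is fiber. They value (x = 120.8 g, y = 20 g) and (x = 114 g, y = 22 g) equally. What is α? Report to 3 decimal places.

α ≈ 0.622

Set the two utilities equal: 120.8^α·20^(1−α) = 114^α·22^(1−α).
(120.8/114)^α = (22/20)^(1−α); take logs: α·ln(120.8/114) = (1−α)·ln(22/20), i.e. α·0.057938 = (1−α)·0.095310.
Thus α·(0.153248) = 0.095310, so α = 0.095310/0.153248 ≈ 0.622.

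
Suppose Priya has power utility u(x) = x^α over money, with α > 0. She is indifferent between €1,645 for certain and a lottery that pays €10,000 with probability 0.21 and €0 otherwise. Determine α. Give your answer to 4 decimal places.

EU(lottery) = 0.21·10000^α + 0.79·0 = 0.21·10000^α.
Equating: 1645^α = 0.21·10000^α, i.e. 0.1645^α = 0.21.
α = ln(0.21) / ln(1645/10000) = -1.5606477/-1.8048447 ≈ 0.8647.

α ≈ 0.8647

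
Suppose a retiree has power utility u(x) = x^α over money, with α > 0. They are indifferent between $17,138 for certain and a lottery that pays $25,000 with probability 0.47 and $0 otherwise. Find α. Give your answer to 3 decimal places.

The lottery's expected utility is 0.47·u(25000) + 0.53·u(0) = 0.47·25000^α (since u(0) = 0 for α > 0).
Setting u(17138) equal to that: 17138^α = 0.47·25000^α ⇒ (17138/25000)^α = 0.47.
Taking logs: α·ln(17138/25000) = ln(0.47), so α = -0.755023 / -0.377578 ≈ 2.000.

α ≈ 2.000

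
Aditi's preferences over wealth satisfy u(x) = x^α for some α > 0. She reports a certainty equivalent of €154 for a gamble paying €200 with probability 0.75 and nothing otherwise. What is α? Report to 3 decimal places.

EU(lottery) = 0.75·200^α + 0.25·0 = 0.75·200^α.
Equating: 154^α = 0.75·200^α, i.e. 0.7700^α = 0.75.
Taking logs: α·ln(154/200) = ln(0.75), so α = -0.287682 / -0.261365 ≈ 1.101.

α ≈ 1.101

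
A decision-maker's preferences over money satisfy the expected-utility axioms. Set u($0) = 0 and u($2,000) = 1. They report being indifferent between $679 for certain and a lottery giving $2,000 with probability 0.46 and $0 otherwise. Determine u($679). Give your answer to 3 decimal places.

By the standard-gamble method, u($679) is just the indifference probability on the best outcome: 0.46.

0.460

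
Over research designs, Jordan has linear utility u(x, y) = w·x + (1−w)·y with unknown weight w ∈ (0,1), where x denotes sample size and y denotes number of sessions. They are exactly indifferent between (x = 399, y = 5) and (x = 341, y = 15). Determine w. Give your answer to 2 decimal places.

u(399,5) = u(341,15) means w·399 + (1−w)·5 = w·341 + (1−w)·15.
Rearranging, 58·w − 10·(1−w) = 0.
The marginal rate of substitution is 10/58, so w = 10/(58+10) = 0.15.

w = 0.15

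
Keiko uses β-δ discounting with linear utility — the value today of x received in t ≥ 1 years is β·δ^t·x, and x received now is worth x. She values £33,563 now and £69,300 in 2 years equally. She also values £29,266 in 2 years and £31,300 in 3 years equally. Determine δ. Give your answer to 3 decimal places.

δ ≈ 0.935

The second indifference involves only future payoffs, so β cancels: β·δ^2·29266 = β·δ^3·31300, giving δ = 29266/31300 = 0.93502.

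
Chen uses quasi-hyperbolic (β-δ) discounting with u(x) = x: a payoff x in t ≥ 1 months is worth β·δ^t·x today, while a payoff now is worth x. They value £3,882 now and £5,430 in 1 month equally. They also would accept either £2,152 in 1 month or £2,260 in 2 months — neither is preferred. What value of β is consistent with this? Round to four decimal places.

From the later pair, β·δ^1·2152 = β·δ^2·2260; dividing through, δ = 2152/2260 = 0.95221.
The first indifference: 3882 = β·δ·5430, so β = 3882/(δ·5430) = 3882/(0.95221·5430) ≈ 0.7508.

β ≈ 0.7508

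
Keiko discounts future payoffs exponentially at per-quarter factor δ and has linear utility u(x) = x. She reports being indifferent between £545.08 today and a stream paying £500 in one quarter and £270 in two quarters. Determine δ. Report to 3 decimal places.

δ ≈ 0.770

Equating present values: 545.08 = 500δ + 270δ².
So 270δ² + 500δ − 545.08 = 0.
By the quadratic formula (taking the positive root), δ = (−500 + √838686.40) / 540 ≈ 0.770.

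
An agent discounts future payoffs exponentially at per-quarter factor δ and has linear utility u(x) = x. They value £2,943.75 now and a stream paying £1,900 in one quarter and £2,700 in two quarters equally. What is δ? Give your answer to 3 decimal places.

δ ≈ 0.750

Equating present values: 2943.75 = 1900δ + 2700δ².
That is, 2700δ² + 1900δ − 2943.75 = 0, a quadratic in δ.
By the quadratic formula (taking the positive root), δ = (−1900 + √35402500.00) / 5400 ≈ 0.750.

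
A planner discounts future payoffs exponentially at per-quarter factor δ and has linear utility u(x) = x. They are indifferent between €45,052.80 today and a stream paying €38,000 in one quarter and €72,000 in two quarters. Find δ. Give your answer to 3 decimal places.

δ ≈ 0.570

The stream is worth 38000δ + 72000δ² today, so 38000δ + 72000δ² = 45052.80.
Rearranged: 72000δ² + 38000δ − 45052.80 = 0.
By the quadratic formula (taking the positive root), δ = (−38000 + √14419206400.00) / 144000 ≈ 0.570.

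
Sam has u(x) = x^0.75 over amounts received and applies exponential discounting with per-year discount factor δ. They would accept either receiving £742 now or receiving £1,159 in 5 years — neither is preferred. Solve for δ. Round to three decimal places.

δ ≈ 0.935

Equating discounted utilities: u(742) = δ^5·u(1159) ⇒ δ^5 = u(742)/u(1159).
Since u(x) = x^0.75, δ^5 = (742/1159)^0.75 = 0.64021^0.75 = 0.71572.
Taking the 5th root: δ = 0.71572^(1/5) ≈ 0.935.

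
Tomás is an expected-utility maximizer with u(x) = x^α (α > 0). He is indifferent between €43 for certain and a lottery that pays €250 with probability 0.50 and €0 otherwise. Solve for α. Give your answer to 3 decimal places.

α ≈ 0.394

The lottery's expected utility is 0.50·u(250) + 0.50·u(0) = 0.50·250^α (since u(0) = 0 for α > 0).
Equating: 43^α = 0.50·250^α, i.e. 0.1720^α = 0.50.
Take logs: α = ln 0.50 / ln(43/250) ≈ 0.39378.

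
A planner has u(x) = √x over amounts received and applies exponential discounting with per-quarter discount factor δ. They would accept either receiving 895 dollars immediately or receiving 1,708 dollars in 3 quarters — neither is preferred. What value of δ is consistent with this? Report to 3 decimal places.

δ ≈ 0.898

The payoff in 3 quarters is discounted by δ^3, so u(895) = δ^3·u(1708) and δ^3 = u(895)/u(1708).
With u(x) = √x: δ^3 = √895/√1708 = √(895/1708) = 0.72388.
Hence δ = (0.72388)^(1/3) = 0.89789.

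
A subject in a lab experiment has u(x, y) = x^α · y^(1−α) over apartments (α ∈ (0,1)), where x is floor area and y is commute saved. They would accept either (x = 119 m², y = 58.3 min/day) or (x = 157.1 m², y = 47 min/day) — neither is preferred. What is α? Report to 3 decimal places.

Indifference: 119^α · 58.3^(1−α) = 157.1^α · 47^(1−α).
(119/157.1)^α = (47/58.3)^(1−α); take logs: α·ln(119/157.1) = (1−α)·ln(47/58.3), i.e. α·-0.277759 = (1−α)·-0.215454.
So α/(1−α) = (-0.215454)/(-0.277759) = 0.775687, and α = 0.775687/1.775687 ≈ 0.437.

α ≈ 0.437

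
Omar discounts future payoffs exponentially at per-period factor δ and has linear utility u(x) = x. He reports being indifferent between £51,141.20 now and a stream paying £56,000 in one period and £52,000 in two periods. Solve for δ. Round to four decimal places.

Present value of the stream is 56000·δ + 52000·δ². Indifference gives 56000δ + 52000δ² = 51141.20.
That is, 52000δ² + 56000δ − 51141.20 = 0, a quadratic in δ.
By the quadratic formula (taking the positive root), δ = (−56000 + √13773369600.00) / 104000 ≈ 0.5900.

δ ≈ 0.5900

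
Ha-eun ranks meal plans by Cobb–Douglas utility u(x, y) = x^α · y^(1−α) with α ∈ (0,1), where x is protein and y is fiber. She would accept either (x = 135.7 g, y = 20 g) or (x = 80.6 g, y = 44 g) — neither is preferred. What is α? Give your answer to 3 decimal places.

α ≈ 0.602

Set the two utilities equal: 135.7^α·20^(1−α) = 80.6^α·44^(1−α).
Taking logs: α·ln 135.7 + (1−α)·ln 20 = α·ln 80.6 + (1−α)·ln 44, i.e. α·0.520948 = (1−α)·0.788457.
Thus α·(1.309405) = 0.788457, so α = 0.788457/1.309405 ≈ 0.602.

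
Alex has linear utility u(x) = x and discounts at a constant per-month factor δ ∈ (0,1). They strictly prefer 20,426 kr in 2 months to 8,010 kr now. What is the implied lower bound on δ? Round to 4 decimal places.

δ > 0.6262

Comparing present values: 8010 < δ^2·20426.
So δ^2 > 8010/20426 = 0.39215; taking the square root of both positive sides preserves the inequality.
δ > 0.39215^(1/2) = 0.6262.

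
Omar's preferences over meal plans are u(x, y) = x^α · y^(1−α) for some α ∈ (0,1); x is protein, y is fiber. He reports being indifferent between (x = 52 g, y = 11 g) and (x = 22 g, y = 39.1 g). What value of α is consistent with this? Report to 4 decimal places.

Indifference: 52^α · 11^(1−α) = 22^α · 39.1^(1−α).
Rearrange to (52/22)^α = (39.1/11)^(1−α) and take logs: α·0.8602013 = (1−α)·1.2682272.
With A = 0.8602013 and B = 1.2682272: α·A = (1−α)·B, so α = B/(A+B) = 1.2682272/2.1284285 ≈ 0.5959.

α ≈ 0.5959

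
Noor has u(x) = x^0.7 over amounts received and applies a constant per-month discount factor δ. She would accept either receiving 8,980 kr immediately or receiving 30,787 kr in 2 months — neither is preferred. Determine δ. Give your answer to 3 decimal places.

The payoff in 2 months is discounted by δ^2, so u(8980) = δ^2·u(30787) and δ^2 = u(8980)/u(30787).
With u(x) = x^0.7: δ^2 = 8980^0.7/30787^0.7 = (8980/30787)^0.7 = 0.42212.
Hence δ = (0.42212)^(1/2) = 0.64971.

δ ≈ 0.650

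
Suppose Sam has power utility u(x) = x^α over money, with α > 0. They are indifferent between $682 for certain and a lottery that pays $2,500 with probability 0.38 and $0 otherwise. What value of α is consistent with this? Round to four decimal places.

α ≈ 0.7449

EU(lottery) = 0.38·2500^α + 0.62·0 = 0.38·2500^α.
Equating: 682^α = 0.38·2500^α, i.e. 0.2728^α = 0.38.
Taking logs: α·ln(682/2500) = ln(0.38), so α = -0.9675840 / -1.2990164 ≈ 0.7449.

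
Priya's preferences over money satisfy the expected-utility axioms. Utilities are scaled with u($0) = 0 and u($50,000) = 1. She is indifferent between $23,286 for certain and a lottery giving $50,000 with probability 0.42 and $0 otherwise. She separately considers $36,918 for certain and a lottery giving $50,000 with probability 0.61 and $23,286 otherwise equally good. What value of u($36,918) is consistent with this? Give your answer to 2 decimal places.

From the first indifference, u($23,286) = 0.42·u($50,000) + 0.58·u($0) = 0.42·1 + 0.58·0 = 0.42.
Then u($36,918) = 0.61·u($50,000) + 0.39·u($23,286) = 0.61·1.00 + 0.39·0.42 = 0.7738.

0.77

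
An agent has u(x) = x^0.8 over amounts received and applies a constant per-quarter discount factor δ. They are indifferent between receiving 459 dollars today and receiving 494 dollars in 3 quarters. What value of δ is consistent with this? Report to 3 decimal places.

δ ≈ 0.981

The payoff in 3 quarters is discounted by δ^3, so u(459) = δ^3·u(494) and δ^3 = u(459)/u(494).
With u(x) = x^0.8: δ^3 = 459^0.8/494^0.8 = (459/494)^0.8 = 0.94291.
Taking the cube root: δ = 0.94291^(1/3) ≈ 0.981.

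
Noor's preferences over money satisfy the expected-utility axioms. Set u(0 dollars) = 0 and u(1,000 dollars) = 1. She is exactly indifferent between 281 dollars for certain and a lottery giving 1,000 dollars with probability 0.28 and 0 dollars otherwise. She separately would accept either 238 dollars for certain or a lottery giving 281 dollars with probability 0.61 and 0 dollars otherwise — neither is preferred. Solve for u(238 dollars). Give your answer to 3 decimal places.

0.171

The first gamble pins u(281 dollars): it must equal 0.28·1 + 0.72·0 = 0.28.
The second indifference gives u(238 dollars) = 0.61·u(281 dollars) + 0.39·u(0 dollars) = 0.61·0.28 + 0.39·0.00 = 0.1708.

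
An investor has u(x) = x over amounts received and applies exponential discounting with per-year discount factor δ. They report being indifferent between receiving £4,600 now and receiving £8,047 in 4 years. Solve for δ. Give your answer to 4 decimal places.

Indifference means u(4600) = δ^4 · u(8047), so δ^4 = u(4600)/u(8047).
With u(x) = x: δ^4 = 4600/8047 = 0.57164.
Hence δ = (0.57164)^(1/4) = 0.869523.

δ ≈ 0.8695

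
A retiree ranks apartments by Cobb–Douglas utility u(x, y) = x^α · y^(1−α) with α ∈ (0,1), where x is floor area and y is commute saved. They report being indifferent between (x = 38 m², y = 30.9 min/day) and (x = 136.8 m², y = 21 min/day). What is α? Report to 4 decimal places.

α ≈ 0.2317

Indifference: 38^α · 30.9^(1−α) = 136.8^α · 21^(1−α).
Rearrange to (38/136.8)^α = (21/30.9)^(1−α) and take logs: α·-1.2809338 = (1−α)·-0.3862337.
So α/(1−α) = (-0.3862337)/(-1.2809338) = 0.3015251, and α = 0.3015251/1.3015251 ≈ 0.2317.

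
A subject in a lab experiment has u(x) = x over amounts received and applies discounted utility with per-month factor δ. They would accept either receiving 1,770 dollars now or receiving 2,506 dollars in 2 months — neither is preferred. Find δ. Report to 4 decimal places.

Equating discounted utilities: u(1770) = δ^2·u(2506) ⇒ δ^2 = u(1770)/u(2506).
With u(x) = x: δ^2 = 1770/2506 = 0.70630.
Taking the square root: δ = 0.70630^(1/2) ≈ 0.8404.

δ ≈ 0.8404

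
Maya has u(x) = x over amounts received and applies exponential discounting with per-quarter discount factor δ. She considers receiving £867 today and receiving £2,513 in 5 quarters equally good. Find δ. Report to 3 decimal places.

Equating discounted utilities: u(867) = δ^5·u(2513) ⇒ δ^5 = u(867)/u(2513).
With u(x) = x: δ^5 = 867/2513 = 0.34501.
Hence δ = (0.34501)^(1/5) = 0.80829.

δ ≈ 0.808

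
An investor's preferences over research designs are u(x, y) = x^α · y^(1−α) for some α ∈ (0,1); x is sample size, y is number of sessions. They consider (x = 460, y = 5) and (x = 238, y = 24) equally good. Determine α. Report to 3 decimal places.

α ≈ 0.704

Indifference: 460^α · 5^(1−α) = 238^α · 24^(1−α).
Taking logs: α·ln 460 + (1−α)·ln 5 = α·ln 238 + (1−α)·ln 24, i.e. α·0.658956 = (1−α)·1.568616.
Thus α·(2.227572) = 1.568616, so α = 1.568616/2.227572 ≈ 0.704.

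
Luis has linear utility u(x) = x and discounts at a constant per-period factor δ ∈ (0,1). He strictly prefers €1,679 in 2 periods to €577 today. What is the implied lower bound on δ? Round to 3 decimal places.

Comparing present values: 577 < δ^2·1679.
So δ^2 > 577/1679 = 0.34366; taking the square root of both positive sides preserves the inequality.
δ > (577/1679)^(1/2) ≈ 0.586.

δ > 0.586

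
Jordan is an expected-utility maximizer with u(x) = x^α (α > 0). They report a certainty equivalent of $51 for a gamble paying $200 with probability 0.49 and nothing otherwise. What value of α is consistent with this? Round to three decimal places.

Since u(0) = 0, the lottery's EU is 0.49·200^α.
Setting u(51) equal to that: 51^α = 0.49·200^α ⇒ (51/200)^α = 0.49.
α = ln(0.49) / ln(51/200) = -0.713350/-1.366492 ≈ 0.522.

α ≈ 0.522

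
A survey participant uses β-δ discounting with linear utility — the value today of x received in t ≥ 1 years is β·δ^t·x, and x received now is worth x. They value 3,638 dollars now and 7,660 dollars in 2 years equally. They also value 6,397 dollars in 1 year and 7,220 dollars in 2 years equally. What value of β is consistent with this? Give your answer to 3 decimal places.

The second indifference involves only future payoffs, so β cancels: β·δ^1·6397 = β·δ^2·7220, giving δ = 6397/7220 = 0.88601.
Now use the now-vs-future pair: 3638 = β·δ^2·7660 gives β = 3638/(0.78502·7660) ≈ 0.605.

β ≈ 0.605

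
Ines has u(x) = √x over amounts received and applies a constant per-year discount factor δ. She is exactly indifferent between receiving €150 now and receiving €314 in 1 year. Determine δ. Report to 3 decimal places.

δ ≈ 0.691

Equating discounted utilities: u(150) = δ·u(314) ⇒ δ = u(150)/u(314).
With u(x) = √x: δ = √150/√314 = √(150/314) = 0.69116.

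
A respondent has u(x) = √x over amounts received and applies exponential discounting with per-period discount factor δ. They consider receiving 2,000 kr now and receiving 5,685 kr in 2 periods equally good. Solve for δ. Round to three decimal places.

The payoff in 2 periods is discounted by δ^2, so u(2000) = δ^2·u(5685) and δ^2 = u(2000)/u(5685).
With u(x) = √x: δ^2 = √2000/√5685 = √(2000/5685) = 0.59313.
Taking the square root: δ = 0.59313^(1/2) ≈ 0.770.

δ ≈ 0.770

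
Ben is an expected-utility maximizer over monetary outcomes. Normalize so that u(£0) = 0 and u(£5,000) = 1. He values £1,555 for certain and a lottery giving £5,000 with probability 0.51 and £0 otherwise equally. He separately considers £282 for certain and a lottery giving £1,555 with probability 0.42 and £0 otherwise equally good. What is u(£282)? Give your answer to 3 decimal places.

0.214

First, u(£1,555) = 0.51·u(£5,000) + 0.49·u(£0) = 0.51.
Chaining: u(£282) = 0.42·0.51 + 0.58·0.00 = 0.2142.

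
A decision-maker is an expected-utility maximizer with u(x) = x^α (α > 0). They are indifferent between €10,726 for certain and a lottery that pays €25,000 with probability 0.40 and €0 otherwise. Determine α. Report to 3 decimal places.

α ≈ 1.083

EU(lottery) = 0.40·25000^α + 0.60·0 = 0.40·25000^α.
Indifference: 10726^α = 0.40·25000^α, so (10726/25000)^α = 0.40.
α = ln(0.40) / ln(10726/25000) = -0.916291/-0.846205 ≈ 1.083.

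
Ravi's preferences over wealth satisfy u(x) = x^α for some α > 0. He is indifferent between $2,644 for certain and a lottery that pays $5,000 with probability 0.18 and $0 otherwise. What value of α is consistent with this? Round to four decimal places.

α ≈ 2.6914

EU(lottery) = 0.18·5000^α + 0.82·0 = 0.18·5000^α.
Setting u(2644) equal to that: 2644^α = 0.18·5000^α ⇒ (2644/5000)^α = 0.18.
α = ln(0.18) / ln(2644/5000) = -1.7147984/-0.6371450 ≈ 2.6914.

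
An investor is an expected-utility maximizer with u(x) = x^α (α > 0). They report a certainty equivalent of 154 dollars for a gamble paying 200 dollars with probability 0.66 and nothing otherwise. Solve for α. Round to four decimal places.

α ≈ 1.5898

EU(lottery) = 0.66·200^α + 0.34·0 = 0.66·200^α.
Equating: 154^α = 0.66·200^α, i.e. 0.7700^α = 0.66.
α = ln(0.66) / ln(154/200) = -0.4155154/-0.2613648 ≈ 1.5898.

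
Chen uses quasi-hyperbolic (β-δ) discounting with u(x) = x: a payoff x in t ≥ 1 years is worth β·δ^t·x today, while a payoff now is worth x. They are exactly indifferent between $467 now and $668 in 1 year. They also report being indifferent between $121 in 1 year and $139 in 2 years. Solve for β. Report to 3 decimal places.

β ≈ 0.803

From the later pair, β·δ^1·121 = β·δ^2·139; dividing through, δ = 121/139 = 0.87050.
The first indifference: 467 = β·δ·668, so β = 467/(δ·668) = 467/(0.87050·668) ≈ 0.803.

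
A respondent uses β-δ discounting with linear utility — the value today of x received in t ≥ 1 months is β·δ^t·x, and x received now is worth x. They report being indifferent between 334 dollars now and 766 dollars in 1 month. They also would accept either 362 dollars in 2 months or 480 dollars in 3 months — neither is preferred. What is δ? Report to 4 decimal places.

δ ≈ 0.7542

The second indifference involves only future payoffs, so β cancels: β·δ^2·362 = β·δ^3·480, giving δ = 362/480 = 0.75417.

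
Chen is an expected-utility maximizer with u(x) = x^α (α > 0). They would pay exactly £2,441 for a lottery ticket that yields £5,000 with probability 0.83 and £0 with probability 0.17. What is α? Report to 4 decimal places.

EU(lottery) = 0.83·5000^α + 0.17·0 = 0.83·5000^α.
Indifference: 2441^α = 0.83·5000^α, so (2441/5000)^α = 0.83.
Taking logs: α·ln(2441/5000) = ln(0.83), so α = -0.1863296 / -0.7170301 ≈ 0.2599.

α ≈ 0.2599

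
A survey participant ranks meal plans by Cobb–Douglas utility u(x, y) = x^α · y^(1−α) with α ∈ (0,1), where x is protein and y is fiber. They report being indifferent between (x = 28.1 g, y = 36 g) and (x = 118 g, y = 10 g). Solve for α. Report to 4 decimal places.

Indifference: 28.1^α · 36^(1−α) = 118^α · 10^(1−α).
Rearrange to (28.1/118)^α = (10/36)^(1−α) and take logs: α·-1.4349150 = (1−α)·-1.2809338.
So α/(1−α) = (-1.2809338)/(-1.4349150) = 0.8926897, and α = 0.8926897/1.8926897 ≈ 0.4717.

α ≈ 0.4717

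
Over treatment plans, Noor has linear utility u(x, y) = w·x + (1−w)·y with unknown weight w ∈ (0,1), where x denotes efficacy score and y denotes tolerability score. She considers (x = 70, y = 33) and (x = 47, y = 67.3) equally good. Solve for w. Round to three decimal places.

w = 0.599

Equating utilities: w·70 + (1−w)·33 = w·47 + (1−w)·67.3.
w·(70−47) = (1−w)·(67.3−33), i.e. w·23 = (1−w)·34.3.
The marginal rate of substitution is 34.3/23, so w = 34.3/(23+34.3) = 0.599.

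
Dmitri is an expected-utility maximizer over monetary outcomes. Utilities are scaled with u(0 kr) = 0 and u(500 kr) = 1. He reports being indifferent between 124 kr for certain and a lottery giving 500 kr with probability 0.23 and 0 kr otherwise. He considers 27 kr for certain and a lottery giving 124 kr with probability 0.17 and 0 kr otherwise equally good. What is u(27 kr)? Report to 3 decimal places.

0.039

The first gamble pins u(124 kr): it must equal 0.23·1 + 0.77·0 = 0.23.
Chaining: u(27 kr) = 0.17·0.23 + 0.83·0.00 = 0.0391.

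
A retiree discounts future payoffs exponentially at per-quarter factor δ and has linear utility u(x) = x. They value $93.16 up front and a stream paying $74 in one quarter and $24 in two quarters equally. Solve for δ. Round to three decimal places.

δ ≈ 0.960

Equating present values: 93.16 = 74δ + 24δ².
Rearranged: 24δ² + 74δ − 93.16 = 0.
By the quadratic formula (taking the positive root), δ = (−74 + √14419.36) / 48 ≈ 0.960.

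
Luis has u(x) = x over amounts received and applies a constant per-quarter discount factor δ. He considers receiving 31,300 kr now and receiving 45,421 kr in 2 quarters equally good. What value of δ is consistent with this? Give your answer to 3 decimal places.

δ ≈ 0.830

The payoff in 2 quarters is discounted by δ^2, so u(31300) = δ^2·u(45421) and δ^2 = u(31300)/u(45421).
With u(x) = x: δ^2 = 31300/45421 = 0.68911.
Hence δ = (0.68911)^(1/2) = 0.83013.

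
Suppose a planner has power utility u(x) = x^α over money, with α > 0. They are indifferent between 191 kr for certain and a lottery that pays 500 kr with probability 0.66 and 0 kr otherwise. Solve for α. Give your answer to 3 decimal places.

The lottery's expected utility is 0.66·u(500) + 0.34·u(0) = 0.66·500^α (since u(0) = 0 for α > 0).
Equating: 191^α = 0.66·500^α, i.e. 0.3820^α = 0.66.
Take logs: α = ln 0.66 / ln(191/500) ≈ 0.43178.

α ≈ 0.432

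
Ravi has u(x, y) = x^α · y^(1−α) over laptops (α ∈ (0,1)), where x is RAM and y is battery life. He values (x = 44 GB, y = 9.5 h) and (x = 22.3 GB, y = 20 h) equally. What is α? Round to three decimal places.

Set the two utilities equal: 44^α·9.5^(1−α) = 22.3^α·20^(1−α).
(44/22.3)^α = (20/9.5)^(1−α); take logs: α·ln(44/22.3) = (1−α)·ln(20/9.5), i.e. α·0.679603 = (1−α)·0.744440.
Thus α·(1.424043) = 0.744440, so α = 0.744440/1.424043 ≈ 0.523.

α ≈ 0.523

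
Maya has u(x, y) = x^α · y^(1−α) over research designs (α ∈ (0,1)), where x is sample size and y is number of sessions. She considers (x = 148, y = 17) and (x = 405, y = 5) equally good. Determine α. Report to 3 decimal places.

α ≈ 0.549

The Cobb–Douglas utilities coincide, so 148^α·17^(1−α) = 405^α·5^(1−α).
Taking logs: α·ln 148 + (1−α)·ln 17 = α·ln 405 + (1−α)·ln 5, i.e. α·-1.006675 = (1−α)·-1.223775.
Thus α·(-2.230450) = -1.223775, so α = -1.223775/-2.230450 ≈ 0.549.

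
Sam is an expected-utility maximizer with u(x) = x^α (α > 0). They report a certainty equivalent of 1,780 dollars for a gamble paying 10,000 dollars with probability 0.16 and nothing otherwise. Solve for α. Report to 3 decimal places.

The lottery's expected utility is 0.16·u(10000) + 0.84·u(0) = 0.16·10000^α (since u(0) = 0 for α > 0).
Indifference: 1780^α = 0.16·10000^α, so (1780/10000)^α = 0.16.
α = ln(0.16) / ln(1780/10000) = -1.832581/-1.725972 ≈ 1.062.

α ≈ 1.062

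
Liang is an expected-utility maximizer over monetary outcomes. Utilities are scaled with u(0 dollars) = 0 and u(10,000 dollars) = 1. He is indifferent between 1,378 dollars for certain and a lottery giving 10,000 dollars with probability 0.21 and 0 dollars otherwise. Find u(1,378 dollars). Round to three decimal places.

u(1,378 dollars) equals the lottery's expected utility: 0.21·1 + 0.79·0 = 0.21.

0.210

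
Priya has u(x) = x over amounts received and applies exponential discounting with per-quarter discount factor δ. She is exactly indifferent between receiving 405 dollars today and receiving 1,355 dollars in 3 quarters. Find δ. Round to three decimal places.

Equating discounted utilities: u(405) = δ^3·u(1355) ⇒ δ^3 = u(405)/u(1355).
With u(x) = x: δ^3 = 405/1355 = 0.29889.
Taking the cube root: δ = 0.29889^(1/3) ≈ 0.669.

δ ≈ 0.669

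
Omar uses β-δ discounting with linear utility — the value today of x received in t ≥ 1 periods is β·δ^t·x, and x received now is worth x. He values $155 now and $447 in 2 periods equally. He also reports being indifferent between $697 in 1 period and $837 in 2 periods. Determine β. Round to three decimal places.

β ≈ 0.500

The second indifference involves only future payoffs, so β cancels: β·δ^1·697 = β·δ^2·837, giving δ = 697/837 = 0.83274.
The first indifference: 155 = β·δ^2·447, so β = 155/(δ^2·447) = 155/(0.69345·447) ≈ 0.500.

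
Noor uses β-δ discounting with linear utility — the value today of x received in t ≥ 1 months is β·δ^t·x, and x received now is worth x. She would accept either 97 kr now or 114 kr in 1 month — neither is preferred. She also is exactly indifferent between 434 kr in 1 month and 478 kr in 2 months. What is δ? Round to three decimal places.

δ ≈ 0.908

Both payoffs in the second observation are in the future, so β drops out: δ^1·434 = δ^2·478 ⇒ δ = 434/478 = 0.90795.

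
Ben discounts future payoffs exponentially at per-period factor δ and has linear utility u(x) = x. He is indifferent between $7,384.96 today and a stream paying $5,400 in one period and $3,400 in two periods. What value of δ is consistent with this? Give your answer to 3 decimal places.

Present value of the stream is 5400·δ + 3400·δ². Indifference gives 5400δ + 3400δ² = 7384.96.
So 3400δ² + 5400δ − 7384.96 = 0.
δ = (−5400 + √(5400² + 4·3400·7384.96)) / (2·3400) = (−5400 + √129595456.00) / 6800 ≈ 0.880.

δ ≈ 0.880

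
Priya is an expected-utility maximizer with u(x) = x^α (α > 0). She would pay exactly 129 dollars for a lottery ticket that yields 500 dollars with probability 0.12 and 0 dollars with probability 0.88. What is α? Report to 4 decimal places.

EU(lottery) = 0.12·500^α + 0.88·0 = 0.12·500^α.
Equating: 129^α = 0.12·500^α, i.e. 0.2580^α = 0.12.
α = ln(0.12) / ln(129/500) = -2.1202635/-1.3547957 ≈ 1.5650.

α ≈ 1.5650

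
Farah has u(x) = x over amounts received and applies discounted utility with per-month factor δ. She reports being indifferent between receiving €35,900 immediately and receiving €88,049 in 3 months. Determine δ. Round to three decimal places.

δ ≈ 0.742

Indifference means u(35900) = δ^3 · u(88049), so δ^3 = u(35900)/u(88049).
With u(x) = x: δ^3 = 35900/88049 = 0.40773.
Taking the cube root: δ = 0.40773^(1/3) ≈ 0.742.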